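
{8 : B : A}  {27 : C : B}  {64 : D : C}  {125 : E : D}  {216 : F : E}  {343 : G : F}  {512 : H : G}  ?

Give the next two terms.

First part: perfect cubes: 2³, 3³, 4³, …; 8, 27, 64, 125, 216, 343, 512 → 729 → 1000.
First letter — letters move forward 1 place in the alphabet: B, C, D, E, F, G, H → I → J.
Second letter — letters move forward 1 place in the alphabet: A, B, C, D, E, F, G → H → I.
So the next two terms are {729 : I : H} and {1000 : J : I}.

{729 : I : H}, {1000 : J : I}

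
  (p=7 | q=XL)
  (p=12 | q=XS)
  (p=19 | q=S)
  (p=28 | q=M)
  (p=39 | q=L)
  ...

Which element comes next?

(p=52 | q=XL)

P goes 7, 12, 19, 28, 39 → 52 (differences are 5, 7, 9, … (increasing by 2 each time)).
Q — runs through clothing sizes XS→XL: XL, XS, S, M, L → XL.
Putting it together: (p=52 | q=XL).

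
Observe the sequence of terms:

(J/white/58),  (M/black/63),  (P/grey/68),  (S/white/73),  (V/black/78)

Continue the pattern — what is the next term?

(Y/grey/83)

For the letter, letters move forward 3 places in the alphabet: J, M, P, S, V → Y.
Shade: white, black, grey, white, black → grey (repeats white → black → grey).
For the third component, +5 each step: 58, 63, 68, 73, 78 → 83.
Combining the parts gives (Y/grey/83).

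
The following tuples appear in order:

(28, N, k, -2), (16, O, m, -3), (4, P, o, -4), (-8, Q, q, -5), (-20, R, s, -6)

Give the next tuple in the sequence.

(-32, S, u, -7)

First slot: 28, 16, 4, -8, -20 → -32 (−12 each step).
First letter — letters move forward 1 place in the alphabet: N, O, P, Q, R → S.
Second letter: letters move forward 2 places in the alphabet, so k, m, o, q, s → u.
Fourth slot: −1 each step, so -2, -3, -4, -5, -6 → -7.
Putting it together: (-32, S, u, -7).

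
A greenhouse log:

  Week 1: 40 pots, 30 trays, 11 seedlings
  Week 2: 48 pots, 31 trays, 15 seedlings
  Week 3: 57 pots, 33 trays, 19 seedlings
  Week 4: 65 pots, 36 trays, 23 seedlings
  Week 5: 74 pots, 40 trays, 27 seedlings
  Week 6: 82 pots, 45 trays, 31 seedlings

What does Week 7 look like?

Pots: alternating steps +8, +9, +8, +9, …; 40, 48, 57, 65, 74, 82 → 91.
Trays: differences are 1, 2, 3, … (increasing by 1 each time); 30, 31, 33, 36, 40, 45 → 51.
Seedlings goes 11, 15, 19, 23, 27, 31 → 35 (+4 each step).
So the next row is 91 pots, 51 trays, 35 seedlings.

91 pots, 51 trays, 35 seedlings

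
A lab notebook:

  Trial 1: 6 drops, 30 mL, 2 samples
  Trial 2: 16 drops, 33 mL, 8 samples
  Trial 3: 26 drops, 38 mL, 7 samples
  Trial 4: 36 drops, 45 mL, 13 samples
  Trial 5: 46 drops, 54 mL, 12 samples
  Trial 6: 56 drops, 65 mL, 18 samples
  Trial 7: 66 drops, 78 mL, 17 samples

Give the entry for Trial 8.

Drops: +10 each step; 6, 16, 26, 36, 46, 56, 66 → 76.
ML — differences are 3, 5, 7, … (increasing by 2 each time): 30, 33, 38, 45, 54, 65, 78 → 93.
Samples: 2, 8, 7, 13, 12, 18, 17 → 23 (alternating steps +6, −1, +6, −1, …).
Combining the parts gives 76 drops, 93 mL, 23 samples.

76 drops, 93 mL, 23 samples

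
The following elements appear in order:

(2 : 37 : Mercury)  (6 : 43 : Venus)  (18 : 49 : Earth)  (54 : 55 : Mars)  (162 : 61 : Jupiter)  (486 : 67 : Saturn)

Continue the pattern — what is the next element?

First slot goes 2, 6, 18, 54, 162, 486 → 1458 (×3 each step).
For the second slot, +6 each step: 37, 43, 49, 55, 61, 67 → 73.
Planet: runs through the planets Mercury→Neptune; Mercury, Venus, Earth, Mars, Jupiter, Saturn → Uranus.
So the next element is (1458 : 73 : Uranus).

(1458 : 73 : Uranus)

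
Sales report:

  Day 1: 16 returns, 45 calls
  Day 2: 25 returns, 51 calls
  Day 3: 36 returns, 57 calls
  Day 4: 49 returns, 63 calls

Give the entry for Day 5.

64 returns, 69 calls

Returns — perfect squares: 4², 5², 6², …: 16, 25, 36, 49 → 64.
Calls: 45, 51, 57, 63 → 69 (+6 each step).
Putting it together: 64 returns, 69 calls.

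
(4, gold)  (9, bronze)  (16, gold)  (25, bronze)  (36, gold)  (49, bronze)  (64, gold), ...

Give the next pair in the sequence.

(81, bronze)

First value — perfect squares: 2², 3², 4², …: 4, 9, 16, 25, 36, 49, 64 → 81.
For the rank, alternates gold ↔ bronze: gold, bronze, gold, bronze, gold, bronze, gold → bronze.
So the next pair is (81, bronze).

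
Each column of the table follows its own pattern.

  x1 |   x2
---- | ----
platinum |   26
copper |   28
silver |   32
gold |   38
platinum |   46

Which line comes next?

Column x1: repeats platinum → copper → silver → gold, so platinum, copper, silver, gold, platinum → copper.
Column x2: differences are 2, 4, 6, … (increasing by 2 each time), so 26, 28, 32, 38, 46 → 56.
Putting it together: copper  56.

copper  56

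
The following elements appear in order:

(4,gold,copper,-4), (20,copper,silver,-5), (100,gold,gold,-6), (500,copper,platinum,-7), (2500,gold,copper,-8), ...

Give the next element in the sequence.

First part: ×5 each step, so 4, 20, 100, 500, 2500 → 12500.
For the first metal, alternates gold ↔ copper: gold, copper, gold, copper, gold → copper.
Second metal: repeats copper → silver → gold → platinum, so copper, silver, gold, platinum, copper → silver.
Fourth part: −1 each step; -4, -5, -6, -7, -8 → -9.
Combining the parts gives (12500,copper,silver,-9).

(12500,copper,silver,-9)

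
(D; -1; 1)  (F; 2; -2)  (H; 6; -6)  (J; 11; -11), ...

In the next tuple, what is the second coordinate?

17

For the second coordinate, differences are 3, 4, 5, … (increasing by 1 each time): -1, 2, 6, 11 → 17.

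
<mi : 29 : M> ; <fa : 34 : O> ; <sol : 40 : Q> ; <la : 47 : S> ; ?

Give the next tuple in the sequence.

<ti : 55 : U>

Note: mi, fa, sol, la → ti (runs through the solfège scale do→ti).
Second value goes 29, 34, 40, 47 → 55 (differences are 5, 6, 7, … (increasing by 1 each time)).
Letter: letters move forward 2 places in the alphabet, so M, O, Q, S → U.
Putting it together: <ti : 55 : U>.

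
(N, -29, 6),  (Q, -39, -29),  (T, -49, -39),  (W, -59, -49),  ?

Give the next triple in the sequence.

Letter goes N, Q, T, W → Z (letters move forward 3 places in the alphabet).
Second slot — −10 each step: -29, -39, -49, -59 → -69.
Third slot: 6, -29, -39, -49 → -59 (always the previous value of the second slot).
Putting it together: (Z, -69, -59).

(Z, -69, -59)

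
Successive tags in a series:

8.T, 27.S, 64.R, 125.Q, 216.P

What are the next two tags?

343.O, 512.N

First component: perfect cubes: 2³, 3³, 4³, …, so 8, 27, 64, 125, 216 → 343 → 512.
Letter: letters move back 1 place in the alphabet; T, S, R, Q, P → O → N.
Putting the parts together: 343.O and then 512.N.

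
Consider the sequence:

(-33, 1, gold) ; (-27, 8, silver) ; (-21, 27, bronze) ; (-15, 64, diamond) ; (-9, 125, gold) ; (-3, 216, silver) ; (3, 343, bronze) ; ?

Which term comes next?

(9, 512, diamond)

First component — +6 each step: -33, -27, -21, -15, -9, -3, 3 → 9.
Second component — perfect cubes: 1³, 2³, 3³, …: 1, 8, 27, 64, 125, 216, 343 → 512.
Rank: repeats gold → silver → bronze → diamond; gold, silver, bronze, diamond, gold, silver, bronze → diamond.
Putting it together: (9, 512, diamond).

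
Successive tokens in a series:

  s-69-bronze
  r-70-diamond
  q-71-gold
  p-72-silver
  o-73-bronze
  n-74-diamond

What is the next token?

m-75-gold

Letter goes s, r, q, p, o, n → m (letters move back 1 place in the alphabet).
Second component — +1 each step: 69, 70, 71, 72, 73, 74 → 75.
Rank goes bronze, diamond, gold, silver, bronze, diamond → gold (repeats bronze → diamond → gold → silver).
Combining the parts gives m-75-gold.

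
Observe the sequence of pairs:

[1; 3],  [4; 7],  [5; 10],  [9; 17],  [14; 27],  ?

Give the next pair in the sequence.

First entry: each term is the sum of the two before it; 1, 4, 5, 9, 14 → 23.
Second entry: each term is the sum of the two before it, so 3, 7, 10, 17, 27 → 44.
Putting it together: [23; 44].

[23; 44]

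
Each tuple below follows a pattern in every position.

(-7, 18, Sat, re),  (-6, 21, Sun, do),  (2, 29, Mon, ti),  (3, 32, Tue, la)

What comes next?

(11, 40, Wed, sol)

For the first entry, alternating steps +1, +8, +1, +8, …: -7, -6, 2, 3 → 11.
For the second entry, alternating steps +3, +8, +3, +8, …: 18, 21, 29, 32 → 40.
For the day, runs through the weekdays Mon→Sun: Sat, Sun, Mon, Tue → Wed.
Note: runs backward through the solfège scale do→ti; re, do, ti, la → sol.
So the next tuple is (11, 40, Wed, sol).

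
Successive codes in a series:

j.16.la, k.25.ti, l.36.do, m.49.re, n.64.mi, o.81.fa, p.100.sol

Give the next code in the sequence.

q.121.la

Letter: letters move forward 1 place in the alphabet; j, k, l, m, n, o, p → q.
Second component: perfect squares: 4², 5², 6², …, so 16, 25, 36, 49, 64, 81, 100 → 121.
Note: runs through the solfège scale do→ti; la, ti, do, re, mi, fa, sol → la.
Combining the parts gives q.121.la.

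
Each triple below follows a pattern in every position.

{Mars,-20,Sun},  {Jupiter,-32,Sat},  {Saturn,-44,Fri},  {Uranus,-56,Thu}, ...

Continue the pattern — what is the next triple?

{Neptune,-68,Wed}

Planet goes Mars, Jupiter, Saturn, Uranus → Neptune (runs through the planets Mercury→Neptune).
Second part: -20, -32, -44, -56 → -68 (−12 each step).
Day: runs backward through the weekdays Mon→Sun, so Sun, Sat, Fri, Thu → Wed.
Combining the parts gives {Neptune,-68,Wed}.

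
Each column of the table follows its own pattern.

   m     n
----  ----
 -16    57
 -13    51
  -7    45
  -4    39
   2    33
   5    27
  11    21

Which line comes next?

Column m — alternating steps +3, +6, +3, +6, …: -16, -13, -7, -4, 2, 5, 11 → 14.
Column n goes 57, 51, 45, 39, 33, 27, 21 → 15 (−6 each step).
Putting it together: 14  15.

14  15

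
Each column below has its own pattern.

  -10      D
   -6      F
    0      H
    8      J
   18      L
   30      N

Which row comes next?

44  P

First component: -10, -6, 0, 8, 18, 30 → 44 (differences are 4, 6, 8, … (increasing by 2 each time)).
For the letter, letters move forward 2 places in the alphabet: D, F, H, J, L, N → P.
Putting it together: 44  P.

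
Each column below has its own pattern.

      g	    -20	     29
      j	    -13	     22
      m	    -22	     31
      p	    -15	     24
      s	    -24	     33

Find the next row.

v  -17  26

Letter: letters move forward 3 places in the alphabet; g, j, m, p, s → v.
Second component — alternating steps +7, −9, +7, −9, …: -20, -13, -22, -15, -24 → -17.
Third component: together with the second component always sums to 9, so 29, 22, 31, 24, 33 → 26.
Combining the parts gives v  -17  26.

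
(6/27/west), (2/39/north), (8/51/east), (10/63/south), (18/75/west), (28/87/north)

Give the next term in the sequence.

(46/99/east)

First value goes 6, 2, 8, 10, 18, 28 → 46 (each term is the sum of the two before it).
Second value: +12 each step, so 27, 39, 51, 63, 75, 87 → 99.
Direction: repeats west → north → east → south; west, north, east, south, west, north → east.
Putting it together: (46/99/east).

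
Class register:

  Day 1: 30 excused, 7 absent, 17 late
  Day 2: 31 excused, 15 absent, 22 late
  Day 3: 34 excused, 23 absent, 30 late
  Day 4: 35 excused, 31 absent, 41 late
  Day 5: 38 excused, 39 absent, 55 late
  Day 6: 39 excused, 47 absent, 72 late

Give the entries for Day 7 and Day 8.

Excused — alternating steps +1, +3, +1, +3, …: 30, 31, 34, 35, 38, 39 → 42 → 43.
Absent: +8 each step, so 7, 15, 23, 31, 39, 47 → 55 → 63.
For the late, differences are 5, 8, 11, … (increasing by 3 each time): 17, 22, 30, 41, 55, 72 → 92 → 115.
So the next two records are 42 excused, 55 absent, 92 late and 43 excused, 63 absent, 115 late.

42 excused, 55 absent, 92 late; 43 excused, 63 absent, 115 late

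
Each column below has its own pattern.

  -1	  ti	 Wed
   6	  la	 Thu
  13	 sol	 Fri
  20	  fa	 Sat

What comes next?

27  mi  Sun

For the first component, +7 each step: -1, 6, 13, 20 → 27.
For the note, runs backward through the solfège scale do→ti: ti, la, sol, fa → mi.
Day: runs through the weekdays Mon→Sun, so Wed, Thu, Fri, Sat → Sun.
Putting it together: 27  mi  Sun.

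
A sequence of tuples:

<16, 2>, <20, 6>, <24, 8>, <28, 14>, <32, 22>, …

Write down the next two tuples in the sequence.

<36, 36>, <40, 58>

For the first part, +4 each step: 16, 20, 24, 28, 32 → 36 → 40.
Second part goes 2, 6, 8, 14, 22 → 36 → 58 (each term is the sum of the two before it).
Putting the parts together: <36, 36> and then <40, 58>.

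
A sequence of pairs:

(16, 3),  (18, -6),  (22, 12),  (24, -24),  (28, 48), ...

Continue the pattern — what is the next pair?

For the first coordinate, alternating steps +2, +4, +2, +4, …: 16, 18, 22, 24, 28 → 30.
Second coordinate: ×(-2) each step, so 3, -6, 12, -24, 48 → -96.
Putting it together: (30, -96).

(30, -96)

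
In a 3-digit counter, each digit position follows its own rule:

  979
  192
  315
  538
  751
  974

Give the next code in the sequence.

First digit — +2 each step, mod 10: 9, 1, 3, 5, 7, 9 → 1.
Second digit — +2 each step, mod 10: 7, 9, 1, 3, 5, 7 → 9.
Third digit — +3 each step, mod 10: 9, 2, 5, 8, 1, 4 → 7.
Putting it together: 197.

197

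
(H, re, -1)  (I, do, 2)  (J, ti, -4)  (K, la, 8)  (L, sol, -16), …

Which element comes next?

Letter goes H, I, J, K, L → M (letters move forward 1 place in the alphabet).
Note: re, do, ti, la, sol → fa (runs backward through the solfège scale do→ti).
Third component: -1, 2, -4, 8, -16 → 32 (×(-2) each step).
So the next element is (M, fa, 32).

(M, fa, 32)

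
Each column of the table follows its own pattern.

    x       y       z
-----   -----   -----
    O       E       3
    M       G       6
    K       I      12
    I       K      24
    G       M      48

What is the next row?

E  O  96

Column x: letters move back 2 places in the alphabet, so O, M, K, I, G → E.
Column y — letters move forward 2 places in the alphabet: E, G, I, K, M → O.
Column z goes 3, 6, 12, 24, 48 → 96 (×2 each step).
Combining the parts gives E  O  96.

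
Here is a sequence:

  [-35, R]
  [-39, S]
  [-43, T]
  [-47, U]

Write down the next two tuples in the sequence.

[-51, V], [-55, W]

First coordinate goes -35, -39, -43, -47 → -51 → -55 (−4 each step).
Letter — letters move forward 1 place in the alphabet: R, S, T, U → V → W.
Putting the parts together: [-51, V] and then [-55, W].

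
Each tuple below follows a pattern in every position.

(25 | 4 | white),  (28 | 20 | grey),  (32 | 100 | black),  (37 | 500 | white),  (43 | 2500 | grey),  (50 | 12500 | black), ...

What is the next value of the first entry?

58

For the first entry, differences are 3, 4, 5, … (increasing by 1 each time): 25, 28, 32, 37, 43, 50 → 58.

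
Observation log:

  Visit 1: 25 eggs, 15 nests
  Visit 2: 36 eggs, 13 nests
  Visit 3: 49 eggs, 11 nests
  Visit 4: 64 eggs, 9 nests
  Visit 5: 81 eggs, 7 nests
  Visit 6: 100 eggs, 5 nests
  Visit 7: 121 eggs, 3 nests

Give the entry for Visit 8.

Eggs: 25, 36, 49, 64, 81, 100, 121 → 144 (perfect squares: 5², 6², 7², …).
Nests: −2 each step, so 15, 13, 11, 9, 7, 5, 3 → 1.
So the next line is 144 eggs, 1 nests.

144 eggs, 1 nests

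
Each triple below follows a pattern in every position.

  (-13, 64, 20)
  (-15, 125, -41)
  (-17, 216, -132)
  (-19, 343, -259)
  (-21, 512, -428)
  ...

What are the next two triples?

First coordinate: −2 each step; -13, -15, -17, -19, -21 → -23 → -25.
Second coordinate: perfect cubes: 4³, 5³, 6³, …, so 64, 125, 216, 343, 512 → 729 → 1000.
Third coordinate goes 20, -41, -132, -259, -428 → -645 → -916 (together with the second coordinate always sums to 84).
Putting the parts together: (-23, 729, -645) and then (-25, 1000, -916).

(-23, 729, -645), (-25, 1000, -916)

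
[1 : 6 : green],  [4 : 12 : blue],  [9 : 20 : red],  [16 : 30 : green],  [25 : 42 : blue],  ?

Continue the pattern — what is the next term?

First value: perfect squares: 1², 2², 3², …, so 1, 4, 9, 16, 25 → 36.
Second value: differences are 6, 8, 10, … (increasing by 2 each time), so 6, 12, 20, 30, 42 → 56.
For the colour, repeats green → blue → red: green, blue, red, green, blue → red.
So the next term is [36 : 56 : red].

[36 : 56 : red]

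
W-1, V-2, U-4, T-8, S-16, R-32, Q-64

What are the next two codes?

Letter goes W, V, U, T, S, R, Q → P → O (letters move back 1 place in the alphabet).
Second component goes 1, 2, 4, 8, 16, 32, 64 → 128 → 256 (×2 each step).
Putting the parts together: P-128 and then O-256.

P-128 then O-256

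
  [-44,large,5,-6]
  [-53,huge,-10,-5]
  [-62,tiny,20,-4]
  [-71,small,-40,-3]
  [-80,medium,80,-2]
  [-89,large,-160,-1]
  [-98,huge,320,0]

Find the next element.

[-107,tiny,-640,1]

First slot: −9 each step, so -44, -53, -62, -71, -80, -89, -98 → -107.
For the size, repeats large → huge → tiny → small → medium: large, huge, tiny, small, medium, large, huge → tiny.
Third slot: ×(-2) each step; 5, -10, 20, -40, 80, -160, 320 → -640.
For the fourth slot, +1 each step: -6, -5, -4, -3, -2, -1, 0 → 1.
Putting it together: [-107,tiny,-640,1].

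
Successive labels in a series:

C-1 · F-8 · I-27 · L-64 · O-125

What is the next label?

R-216

For the letter, letters move forward 3 places in the alphabet: C, F, I, L, O → R.
Second component — perfect cubes: 1³, 2³, 3³, …: 1, 8, 27, 64, 125 → 216.
Combining the parts gives R-216.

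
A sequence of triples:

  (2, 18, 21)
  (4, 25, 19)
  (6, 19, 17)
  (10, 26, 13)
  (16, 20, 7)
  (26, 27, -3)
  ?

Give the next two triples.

First value goes 2, 4, 6, 10, 16, 26 → 42 → 68 (each term is the sum of the two before it).
Second value: 18, 25, 19, 26, 20, 27 → 21 → 28 (alternating steps +7, −6, +7, −6, …).
Third value goes 21, 19, 17, 13, 7, -3 → -19 → -45 (together with the first value always sums to 23).
Putting the parts together: (42, 21, -19) and then (68, 28, -45).

(42, 21, -19), (68, 28, -45)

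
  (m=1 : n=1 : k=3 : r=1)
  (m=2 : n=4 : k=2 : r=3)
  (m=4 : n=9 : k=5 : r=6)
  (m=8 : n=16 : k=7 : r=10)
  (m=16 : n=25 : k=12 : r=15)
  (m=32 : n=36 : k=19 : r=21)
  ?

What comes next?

M: ×2 each step; 1, 2, 4, 8, 16, 32 → 64.
N: perfect squares: 1², 2², 3², …; 1, 4, 9, 16, 25, 36 → 49.
K: each term is the sum of the two before it; 3, 2, 5, 7, 12, 19 → 31.
For the r, differences are 2, 3, 4, … (increasing by 1 each time): 1, 3, 6, 10, 15, 21 → 28.
So the next element is (m=64 : n=49 : k=31 : r=28).

(m=64 : n=49 : k=31 : r=28)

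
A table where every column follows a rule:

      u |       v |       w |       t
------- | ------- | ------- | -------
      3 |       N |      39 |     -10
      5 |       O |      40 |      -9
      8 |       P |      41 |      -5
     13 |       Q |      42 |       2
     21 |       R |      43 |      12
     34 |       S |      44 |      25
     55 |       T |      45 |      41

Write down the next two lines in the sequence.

89  U  46  60; 144  V  47  82

Column u goes 3, 5, 8, 13, 21, 34, 55 → 89 → 144 (each term is the sum of the two before it).
Column v: letters move forward 1 place in the alphabet, so N, O, P, Q, R, S, T → U → V.
Column w goes 39, 40, 41, 42, 43, 44, 45 → 46 → 47 (+1 each step).
Column t: differences are 1, 4, 7, … (increasing by 3 each time), so -10, -9, -5, 2, 12, 25, 41 → 60 → 82.
So the next two lines are 89  U  46  60 and 144  V  47  82.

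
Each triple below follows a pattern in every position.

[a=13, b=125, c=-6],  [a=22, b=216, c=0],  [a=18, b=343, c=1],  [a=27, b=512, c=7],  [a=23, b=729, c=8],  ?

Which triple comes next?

A — alternating steps +9, −4, +9, −4, …: 13, 22, 18, 27, 23 → 32.
B: 125, 216, 343, 512, 729 → 1000 (perfect cubes: 5³, 6³, 7³, …).
C: -6, 0, 1, 7, 8 → 14 (alternating steps +6, +1, +6, +1, …).
Putting it together: [a=32, b=1000, c=14].

[a=32, b=1000, c=14]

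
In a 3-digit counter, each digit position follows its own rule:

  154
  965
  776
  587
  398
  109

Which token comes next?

For the first digit, −2 each step, mod 10: 1, 9, 7, 5, 3, 1 → 9.
For the second digit, +1 each step, mod 10: 5, 6, 7, 8, 9, 0 → 1.
Third digit goes 4, 5, 6, 7, 8, 9 → 0 (+1 each step, mod 10).
Combining the parts gives 910.

910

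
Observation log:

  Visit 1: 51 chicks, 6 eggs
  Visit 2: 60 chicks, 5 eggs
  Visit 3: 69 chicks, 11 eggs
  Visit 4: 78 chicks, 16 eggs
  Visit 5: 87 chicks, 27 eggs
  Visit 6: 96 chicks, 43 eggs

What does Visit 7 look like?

Chicks — +9 each step: 51, 60, 69, 78, 87, 96 → 105.
Eggs: each term is the sum of the two before it, so 6, 5, 11, 16, 27, 43 → 70.
So the next line is 105 chicks, 70 eggs.

105 chicks, 70 eggs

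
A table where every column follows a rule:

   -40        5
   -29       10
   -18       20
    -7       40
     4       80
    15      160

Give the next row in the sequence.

26  320

First component goes -40, -29, -18, -7, 4, 15 → 26 (+11 each step).
Second component: 5, 10, 20, 40, 80, 160 → 320 (×2 each step).
Putting it together: 26  320.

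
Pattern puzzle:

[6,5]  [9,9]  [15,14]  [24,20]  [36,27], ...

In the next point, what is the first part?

First part — differences are 3, 6, 9, … (increasing by 3 each time): 6, 9, 15, 24, 36 → 51.

51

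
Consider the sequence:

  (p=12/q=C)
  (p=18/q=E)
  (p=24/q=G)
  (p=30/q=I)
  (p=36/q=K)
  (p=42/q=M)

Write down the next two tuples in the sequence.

(p=48/q=O), (p=54/q=Q)

P: +6 each step, so 12, 18, 24, 30, 36, 42 → 48 → 54.
Q: C, E, G, I, K, M → O → Q (letters move forward 2 places in the alphabet).
So the next two tuples are (p=48/q=O) and (p=54/q=Q).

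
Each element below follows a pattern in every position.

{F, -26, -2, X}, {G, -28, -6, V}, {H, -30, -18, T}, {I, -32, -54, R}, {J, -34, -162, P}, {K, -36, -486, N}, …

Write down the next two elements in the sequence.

{L, -38, -1458, L}, {M, -40, -4374, J}

First letter: letters move forward 1 place in the alphabet, so F, G, H, I, J, K → L → M.
Second value — −2 each step: -26, -28, -30, -32, -34, -36 → -38 → -40.
Third value goes -2, -6, -18, -54, -162, -486 → -1458 → -4374 (×3 each step).
For the second letter, letters move back 2 places in the alphabet: X, V, T, R, P, N → L → J.
So the next two elements are {L, -38, -1458, L} and {M, -40, -4374, J}.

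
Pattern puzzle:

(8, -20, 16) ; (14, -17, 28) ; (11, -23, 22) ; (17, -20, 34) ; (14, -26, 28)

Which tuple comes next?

(20, -23, 40)

First part: alternating steps +6, −3, +6, −3, …, so 8, 14, 11, 17, 14 → 20.
For the second part, alternating steps +3, −6, +3, −6, …: -20, -17, -23, -20, -26 → -23.
Third part: always 2 × the first part; 16, 28, 22, 34, 28 → 40.
Combining the parts gives (20, -23, 40).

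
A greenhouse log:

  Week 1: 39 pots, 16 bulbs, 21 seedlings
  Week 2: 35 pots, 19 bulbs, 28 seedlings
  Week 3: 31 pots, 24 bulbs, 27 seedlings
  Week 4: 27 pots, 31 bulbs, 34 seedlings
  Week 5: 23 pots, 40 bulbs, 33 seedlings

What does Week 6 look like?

19 pots, 51 bulbs, 40 seedlings

Pots: 39, 35, 31, 27, 23 → 19 (−4 each step).
For the bulbs, differences are 3, 5, 7, … (increasing by 2 each time): 16, 19, 24, 31, 40 → 51.
For the seedlings, alternating steps +7, −1, +7, −1, …: 21, 28, 27, 34, 33 → 40.
Combining the parts gives 19 pots, 51 bulbs, 40 seedlings.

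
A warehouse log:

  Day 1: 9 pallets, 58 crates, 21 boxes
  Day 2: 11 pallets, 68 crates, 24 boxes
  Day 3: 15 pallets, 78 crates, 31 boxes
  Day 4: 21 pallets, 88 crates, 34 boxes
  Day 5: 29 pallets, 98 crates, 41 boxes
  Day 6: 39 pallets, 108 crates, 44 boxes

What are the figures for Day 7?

51 pallets, 118 crates, 51 boxes

Pallets: differences are 2, 4, 6, … (increasing by 2 each time); 9, 11, 15, 21, 29, 39 → 51.
Crates: 58, 68, 78, 88, 98, 108 → 118 (+10 each step).
Boxes — alternating steps +3, +7, +3, +7, …: 21, 24, 31, 34, 41, 44 → 51.
So the next record is 51 pallets, 118 crates, 51 boxes.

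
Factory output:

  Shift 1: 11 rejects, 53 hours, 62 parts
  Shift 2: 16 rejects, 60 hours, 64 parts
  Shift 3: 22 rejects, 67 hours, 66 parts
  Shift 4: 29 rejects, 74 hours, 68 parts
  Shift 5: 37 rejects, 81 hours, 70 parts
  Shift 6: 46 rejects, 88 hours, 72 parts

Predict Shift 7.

56 rejects, 95 hours, 74 parts

Rejects: differences are 5, 6, 7, … (increasing by 1 each time), so 11, 16, 22, 29, 37, 46 → 56.
Hours goes 53, 60, 67, 74, 81, 88 → 95 (+7 each step).
Parts: 62, 64, 66, 68, 70, 72 → 74 (+2 each step).
So the next row is 56 rejects, 95 hours, 74 parts.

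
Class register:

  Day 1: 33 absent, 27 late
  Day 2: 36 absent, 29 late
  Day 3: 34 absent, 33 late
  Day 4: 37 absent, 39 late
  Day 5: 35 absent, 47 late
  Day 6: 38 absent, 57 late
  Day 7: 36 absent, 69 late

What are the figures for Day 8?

39 absent, 83 late

Absent goes 33, 36, 34, 37, 35, 38, 36 → 39 (alternating steps +3, −2, +3, −2, …).
Late: 27, 29, 33, 39, 47, 57, 69 → 83 (differences are 2, 4, 6, … (increasing by 2 each time)).
Putting it together: 39 absent, 83 late.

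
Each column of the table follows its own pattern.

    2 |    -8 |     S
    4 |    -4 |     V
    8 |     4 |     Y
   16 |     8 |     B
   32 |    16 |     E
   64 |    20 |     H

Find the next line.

First component: ×2 each step, so 2, 4, 8, 16, 32, 64 → 128.
Second component: alternating steps +4, +8, +4, +8, …; -8, -4, 4, 8, 16, 20 → 28.
For the letter, letters move forward 3 places in the alphabet, wrapping Z→A: S, V, Y, B, E, H → K.
So the next line is 128  28  K.

128  28  K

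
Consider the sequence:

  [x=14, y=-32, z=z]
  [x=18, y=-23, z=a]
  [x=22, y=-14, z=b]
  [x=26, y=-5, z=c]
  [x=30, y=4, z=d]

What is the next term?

[x=34, y=13, z=e]

X: +4 each step; 14, 18, 22, 26, 30 → 34.
Y: -32, -23, -14, -5, 4 → 13 (+9 each step).
Z — letters move forward 1 place in the alphabet, wrapping Z→A: z, a, b, c, d → e.
Combining the parts gives [x=34, y=13, z=e].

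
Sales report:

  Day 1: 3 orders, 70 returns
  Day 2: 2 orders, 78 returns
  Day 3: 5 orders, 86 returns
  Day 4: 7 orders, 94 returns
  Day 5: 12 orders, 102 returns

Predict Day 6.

Orders goes 3, 2, 5, 7, 12 → 19 (each term is the sum of the two before it).
Returns: +8 each step, so 70, 78, 86, 94, 102 → 110.
Combining the parts gives 19 orders, 110 returns.

19 orders, 110 returns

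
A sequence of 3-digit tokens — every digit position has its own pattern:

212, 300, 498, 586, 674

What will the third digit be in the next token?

2

Third digit goes 2, 0, 8, 6, 4 → 2 (−2 each step, mod 10).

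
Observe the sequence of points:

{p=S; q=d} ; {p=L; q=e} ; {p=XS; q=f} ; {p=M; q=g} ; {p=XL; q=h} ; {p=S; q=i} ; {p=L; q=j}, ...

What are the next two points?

{p=XS; q=k}, {p=M; q=l}

P: repeats S → L → XS → M → XL, so S, L, XS, M, XL, S, L → XS → M.
Q: letters move forward 1 place in the alphabet; d, e, f, g, h, i, j → k → l.
So the next two points are {p=XS; q=k} and {p=M; q=l}.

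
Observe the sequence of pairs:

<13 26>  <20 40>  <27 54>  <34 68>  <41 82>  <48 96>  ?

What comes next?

First value — +7 each step: 13, 20, 27, 34, 41, 48 → 55.
For the second value, always 2 × the first value: 26, 40, 54, 68, 82, 96 → 110.
Combining the parts gives <55 110>.

<55 110>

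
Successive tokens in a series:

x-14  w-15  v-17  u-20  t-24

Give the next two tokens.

Letter goes x, w, v, u, t → s → r (letters move back 1 place in the alphabet).
Second component: differences are 1, 2, 3, … (increasing by 1 each time), so 14, 15, 17, 20, 24 → 29 → 35.
Putting the parts together: s-29 and then r-35.

s-29 then r-35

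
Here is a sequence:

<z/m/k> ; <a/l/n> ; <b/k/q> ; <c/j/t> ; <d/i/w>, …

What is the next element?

<e/h/z>

First letter: letters move forward 1 place in the alphabet, wrapping Z→A, so z, a, b, c, d → e.
For the second letter, letters move back 1 place in the alphabet: m, l, k, j, i → h.
For the third letter, letters move forward 3 places in the alphabet: k, n, q, t, w → z.
Putting it together: <e/h/z>.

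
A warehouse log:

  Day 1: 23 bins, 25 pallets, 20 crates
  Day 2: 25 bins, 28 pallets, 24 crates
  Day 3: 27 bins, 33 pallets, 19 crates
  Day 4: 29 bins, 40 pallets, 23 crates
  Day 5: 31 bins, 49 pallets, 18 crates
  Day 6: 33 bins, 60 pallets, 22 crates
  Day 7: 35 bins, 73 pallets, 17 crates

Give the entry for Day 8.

37 bins, 88 pallets, 21 crates

Bins: +2 each step; 23, 25, 27, 29, 31, 33, 35 → 37.
Pallets: 25, 28, 33, 40, 49, 60, 73 → 88 (differences are 3, 5, 7, … (increasing by 2 each time)).
Crates goes 20, 24, 19, 23, 18, 22, 17 → 21 (alternating steps +4, −5, +4, −5, …).
Putting it together: 37 bins, 88 pallets, 21 crates.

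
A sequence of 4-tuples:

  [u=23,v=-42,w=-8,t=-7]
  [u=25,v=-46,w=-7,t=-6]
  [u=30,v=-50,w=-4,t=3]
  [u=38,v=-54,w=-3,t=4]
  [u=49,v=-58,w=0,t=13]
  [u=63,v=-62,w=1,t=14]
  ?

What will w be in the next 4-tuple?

W: alternating steps +1, +3, +1, +3, …, so -8, -7, -4, -3, 0, 1 → 4.

4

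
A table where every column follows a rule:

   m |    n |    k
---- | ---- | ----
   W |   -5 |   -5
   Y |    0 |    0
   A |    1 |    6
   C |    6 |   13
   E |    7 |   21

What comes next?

Column m: letters move forward 2 places in the alphabet, wrapping Z→A; W, Y, A, C, E → G.
Column n: alternating steps +5, +1, +5, +1, …, so -5, 0, 1, 6, 7 → 12.
Column k: differences are 5, 6, 7, … (increasing by 1 each time), so -5, 0, 6, 13, 21 → 30.
Putting it together: G  12  30.

G  12  30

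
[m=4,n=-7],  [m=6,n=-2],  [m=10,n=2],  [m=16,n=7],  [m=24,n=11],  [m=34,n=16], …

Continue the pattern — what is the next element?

For the m, differences are 2, 4, 6, … (increasing by 2 each time): 4, 6, 10, 16, 24, 34 → 46.
N goes -7, -2, 2, 7, 11, 16 → 20 (alternating steps +5, +4, +5, +4, …).
Putting it together: [m=46,n=20].

[m=46,n=20]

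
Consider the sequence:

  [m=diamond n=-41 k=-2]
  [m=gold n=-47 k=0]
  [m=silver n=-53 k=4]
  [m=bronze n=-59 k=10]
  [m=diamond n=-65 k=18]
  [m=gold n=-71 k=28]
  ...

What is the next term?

[m=silver n=-77 k=40]

M goes diamond, gold, silver, bronze, diamond, gold → silver (repeats diamond → gold → silver → bronze).
N — −6 each step: -41, -47, -53, -59, -65, -71 → -77.
K: differences are 2, 4, 6, … (increasing by 2 each time), so -2, 0, 4, 10, 18, 28 → 40.
Combining the parts gives [m=silver n=-77 k=40].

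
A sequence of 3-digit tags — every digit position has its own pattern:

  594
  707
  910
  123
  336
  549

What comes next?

First digit — +2 each step, mod 10: 5, 7, 9, 1, 3, 5 → 7.
Second digit: +1 each step, mod 10; 9, 0, 1, 2, 3, 4 → 5.
Third digit: 4, 7, 0, 3, 6, 9 → 2 (+3 each step, mod 10).
So the next tag is 752.

752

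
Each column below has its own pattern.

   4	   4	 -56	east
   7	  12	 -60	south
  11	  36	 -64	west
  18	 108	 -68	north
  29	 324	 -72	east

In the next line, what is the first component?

First component: each term is the sum of the two before it; 4, 7, 11, 18, 29 → 47.

47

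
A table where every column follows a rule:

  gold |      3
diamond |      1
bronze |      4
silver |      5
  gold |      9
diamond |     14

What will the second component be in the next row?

Second component: each term is the sum of the two before it; 3, 1, 4, 5, 9, 14 → 23.

23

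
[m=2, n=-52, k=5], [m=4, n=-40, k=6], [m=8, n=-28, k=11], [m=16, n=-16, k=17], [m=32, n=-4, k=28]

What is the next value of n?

8

N goes -52, -40, -28, -16, -4 → 8 (+12 each step).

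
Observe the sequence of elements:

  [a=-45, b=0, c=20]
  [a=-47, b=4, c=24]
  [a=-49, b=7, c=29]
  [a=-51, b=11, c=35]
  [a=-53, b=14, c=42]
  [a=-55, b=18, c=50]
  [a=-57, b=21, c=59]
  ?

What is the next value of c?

69

For the c, differences are 4, 5, 6, … (increasing by 1 each time): 20, 24, 29, 35, 42, 50, 59 → 69.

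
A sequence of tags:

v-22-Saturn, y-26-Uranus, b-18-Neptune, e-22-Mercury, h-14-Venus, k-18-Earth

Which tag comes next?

Letter — letters move forward 3 places in the alphabet, wrapping Z→A: v, y, b, e, h, k → n.
Second component: alternating steps +4, −8, +4, −8, …; 22, 26, 18, 22, 14, 18 → 10.
Planet goes Saturn, Uranus, Neptune, Mercury, Venus, Earth → Mars (runs through the planets Mercury→Neptune).
Combining the parts gives n-10-Mars.

n-10-Mars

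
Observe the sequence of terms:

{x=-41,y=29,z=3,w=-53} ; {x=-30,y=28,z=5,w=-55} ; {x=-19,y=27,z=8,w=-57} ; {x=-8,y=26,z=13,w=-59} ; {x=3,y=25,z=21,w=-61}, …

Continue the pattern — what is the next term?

X — +11 each step: -41, -30, -19, -8, 3 → 14.
Y: 29, 28, 27, 26, 25 → 24 (−1 each step).
Z: each term is the sum of the two before it, so 3, 5, 8, 13, 21 → 34.
For the w, −2 each step: -53, -55, -57, -59, -61 → -63.
So the next term is {x=14,y=24,z=34,w=-63}.

{x=14,y=24,z=34,w=-63}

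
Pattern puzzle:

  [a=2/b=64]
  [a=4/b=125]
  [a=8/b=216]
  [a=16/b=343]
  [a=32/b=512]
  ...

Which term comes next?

[a=64/b=729]

A goes 2, 4, 8, 16, 32 → 64 (×2 each step).
B: perfect cubes: 4³, 5³, 6³, …; 64, 125, 216, 343, 512 → 729.
Putting it together: [a=64/b=729].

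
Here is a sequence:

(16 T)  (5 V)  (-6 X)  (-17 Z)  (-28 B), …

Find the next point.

First coordinate: −11 each step; 16, 5, -6, -17, -28 → -39.
Letter: letters move forward 2 places in the alphabet, wrapping Z→A; T, V, X, Z, B → D.
Combining the parts gives (-39 D).

(-39 D)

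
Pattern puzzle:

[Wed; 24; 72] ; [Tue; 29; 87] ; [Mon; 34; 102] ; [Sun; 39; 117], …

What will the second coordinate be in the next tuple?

Second coordinate: +5 each step, so 24, 29, 34, 39 → 44.

44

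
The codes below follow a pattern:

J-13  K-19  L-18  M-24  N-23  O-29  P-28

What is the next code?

Q-34

Letter goes J, K, L, M, N, O, P → Q (letters move forward 1 place in the alphabet).
Second component — alternating steps +6, −1, +6, −1, …: 13, 19, 18, 24, 23, 29, 28 → 34.
Putting it together: Q-34.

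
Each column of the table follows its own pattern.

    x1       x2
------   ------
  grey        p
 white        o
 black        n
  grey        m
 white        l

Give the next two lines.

black  k; grey  j

Column x1: grey, white, black, grey, white → black → grey (repeats grey → white → black).
Column x2: letters move back 1 place in the alphabet; p, o, n, m, l → k → j.
So the next two lines are black  k and grey  j.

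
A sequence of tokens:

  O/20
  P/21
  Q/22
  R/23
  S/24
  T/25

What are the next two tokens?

Letter goes O, P, Q, R, S, T → U → V (letters move forward 1 place in the alphabet).
Second component: +1 each step; 20, 21, 22, 23, 24, 25 → 26 → 27.
So the next two tokens are U/26 and V/27.

U/26, V/27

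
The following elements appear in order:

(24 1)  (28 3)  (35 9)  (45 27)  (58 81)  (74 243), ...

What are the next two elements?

First entry: 24, 28, 35, 45, 58, 74 → 93 → 115 (differences are 4, 7, 10, … (increasing by 3 each time)).
Second entry — ×3 each step: 1, 3, 9, 27, 81, 243 → 729 → 2187.
Putting the parts together: (93 729) and then (115 2187).

(93 729), (115 2187)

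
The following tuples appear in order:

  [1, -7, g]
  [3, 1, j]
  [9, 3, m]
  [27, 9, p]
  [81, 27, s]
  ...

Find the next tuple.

[243, 81, v]

For the first component, ×3 each step: 1, 3, 9, 27, 81 → 243.
Second component — always the previous value of the first component: -7, 1, 3, 9, 27 → 81.
Letter: letters move forward 3 places in the alphabet; g, j, m, p, s → v.
So the next tuple is [243, 81, v].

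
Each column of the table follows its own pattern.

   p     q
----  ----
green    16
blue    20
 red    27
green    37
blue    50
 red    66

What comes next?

green  85

Column p — repeats green → blue → red: green, blue, red, green, blue, red → green.
Column q: 16, 20, 27, 37, 50, 66 → 85 (differences are 4, 7, 10, … (increasing by 3 each time)).
Putting it together: green  85.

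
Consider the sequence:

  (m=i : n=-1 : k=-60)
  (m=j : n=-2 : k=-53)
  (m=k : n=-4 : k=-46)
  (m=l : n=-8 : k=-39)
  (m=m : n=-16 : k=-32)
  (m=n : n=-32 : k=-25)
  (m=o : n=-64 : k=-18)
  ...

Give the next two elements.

(m=p : n=-128 : k=-11), (m=q : n=-256 : k=-4)

M: letters move forward 1 place in the alphabet, so i, j, k, l, m, n, o → p → q.
For the n, ×2 each step: -1, -2, -4, -8, -16, -32, -64 → -128 → -256.
K: -60, -53, -46, -39, -32, -25, -18 → -11 → -4 (+7 each step).
Putting the parts together: (m=p : n=-128 : k=-11) and then (m=q : n=-256 : k=-4).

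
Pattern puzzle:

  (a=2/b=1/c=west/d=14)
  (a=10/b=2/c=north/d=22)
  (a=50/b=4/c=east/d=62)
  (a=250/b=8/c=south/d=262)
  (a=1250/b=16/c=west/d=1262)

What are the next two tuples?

(a=6250/b=32/c=north/d=6262), (a=31250/b=64/c=east/d=31262)

A goes 2, 10, 50, 250, 1250 → 6250 → 31250 (×5 each step).
B — ×2 each step: 1, 2, 4, 8, 16 → 32 → 64.
For the c, repeats west → north → east → south: west, north, east, south, west → north → east.
D goes 14, 22, 62, 262, 1262 → 6262 → 31262 (always 12 more than the a).
So the next two tuples are (a=6250/b=32/c=north/d=6262) and (a=31250/b=64/c=east/d=31262).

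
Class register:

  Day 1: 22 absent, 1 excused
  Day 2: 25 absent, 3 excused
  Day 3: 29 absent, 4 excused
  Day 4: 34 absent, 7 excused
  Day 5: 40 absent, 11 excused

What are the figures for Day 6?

47 absent, 18 excused

Absent — differences are 3, 4, 5, … (increasing by 1 each time): 22, 25, 29, 34, 40 → 47.
Excused: each term is the sum of the two before it; 1, 3, 4, 7, 11 → 18.
Putting it together: 47 absent, 18 excused.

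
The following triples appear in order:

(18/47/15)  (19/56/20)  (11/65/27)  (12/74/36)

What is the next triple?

(4/83/47)

First slot: 18, 19, 11, 12 → 4 (alternating steps +1, −8, +1, −8, …).
Second slot — +9 each step: 47, 56, 65, 74 → 83.
Third slot: differences are 5, 7, 9, … (increasing by 2 each time), so 15, 20, 27, 36 → 47.
So the next triple is (4/83/47).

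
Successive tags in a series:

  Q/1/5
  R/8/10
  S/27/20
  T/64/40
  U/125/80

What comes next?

V/216/160

Letter: Q, R, S, T, U → V (letters move forward 1 place in the alphabet).
For the second component, perfect cubes: 1³, 2³, 3³, …: 1, 8, 27, 64, 125 → 216.
Third component: 5, 10, 20, 40, 80 → 160 (×2 each step).
Combining the parts gives V/216/160.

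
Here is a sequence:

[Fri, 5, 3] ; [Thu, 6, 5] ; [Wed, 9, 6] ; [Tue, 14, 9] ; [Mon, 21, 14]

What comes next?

[Sun, 30, 21]

For the day, runs backward through the weekdays Mon→Sun: Fri, Thu, Wed, Tue, Mon → Sun.
Second value goes 5, 6, 9, 14, 21 → 30 (differences are 1, 3, 5, … (increasing by 2 each time)).
Third value: always the previous value of the second value, so 3, 5, 6, 9, 14 → 21.
Combining the parts gives [Sun, 30, 21].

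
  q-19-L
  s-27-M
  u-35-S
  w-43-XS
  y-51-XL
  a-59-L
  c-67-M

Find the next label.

e-75-S

Letter — letters move forward 2 places in the alphabet, wrapping Z→A: q, s, u, w, y, a, c → e.
Second component — +8 each step: 19, 27, 35, 43, 51, 59, 67 → 75.
Size — repeats L → M → S → XS → XL: L, M, S, XS, XL, L, M → S.
Putting it together: e-75-S.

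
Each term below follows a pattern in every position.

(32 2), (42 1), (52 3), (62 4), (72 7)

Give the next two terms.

(82 11), (92 18)

First value: +10 each step; 32, 42, 52, 62, 72 → 82 → 92.
Second value — each term is the sum of the two before it: 2, 1, 3, 4, 7 → 11 → 18.
So the next two terms are (82 11) and (92 18).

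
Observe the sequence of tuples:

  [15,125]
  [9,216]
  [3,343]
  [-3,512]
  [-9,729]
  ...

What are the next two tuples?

[-15,1000], [-21,1331]

First value: 15, 9, 3, -3, -9 → -15 → -21 (−6 each step).
Second value — perfect cubes: 5³, 6³, 7³, …: 125, 216, 343, 512, 729 → 1000 → 1331.
Putting the parts together: [-15,1000] and then [-21,1331].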